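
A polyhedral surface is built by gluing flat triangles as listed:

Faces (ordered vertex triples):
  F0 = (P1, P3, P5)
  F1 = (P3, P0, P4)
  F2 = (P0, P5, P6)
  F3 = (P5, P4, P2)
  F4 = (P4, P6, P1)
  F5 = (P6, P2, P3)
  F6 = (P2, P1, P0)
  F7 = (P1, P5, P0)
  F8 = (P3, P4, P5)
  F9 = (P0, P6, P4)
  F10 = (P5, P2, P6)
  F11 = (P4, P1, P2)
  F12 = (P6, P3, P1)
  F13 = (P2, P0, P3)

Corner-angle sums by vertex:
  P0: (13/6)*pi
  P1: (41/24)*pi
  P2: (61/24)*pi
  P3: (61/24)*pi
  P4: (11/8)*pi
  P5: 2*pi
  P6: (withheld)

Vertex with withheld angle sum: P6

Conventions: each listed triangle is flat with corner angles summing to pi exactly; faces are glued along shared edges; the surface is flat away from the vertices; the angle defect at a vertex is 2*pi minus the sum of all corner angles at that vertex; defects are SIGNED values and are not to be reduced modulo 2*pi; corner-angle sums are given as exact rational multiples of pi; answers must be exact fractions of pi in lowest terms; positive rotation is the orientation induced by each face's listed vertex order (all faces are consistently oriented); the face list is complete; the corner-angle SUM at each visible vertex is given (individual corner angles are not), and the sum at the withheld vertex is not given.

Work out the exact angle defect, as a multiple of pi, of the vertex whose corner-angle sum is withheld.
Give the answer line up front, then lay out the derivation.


Answer: defect(P6) = pi/3

V = 7, E = 21, F = 14; chi = V - E + F = 0
Gauss-Bonnet: total defect = 2*pi*chi = 0; visible defects sum to -pi/3


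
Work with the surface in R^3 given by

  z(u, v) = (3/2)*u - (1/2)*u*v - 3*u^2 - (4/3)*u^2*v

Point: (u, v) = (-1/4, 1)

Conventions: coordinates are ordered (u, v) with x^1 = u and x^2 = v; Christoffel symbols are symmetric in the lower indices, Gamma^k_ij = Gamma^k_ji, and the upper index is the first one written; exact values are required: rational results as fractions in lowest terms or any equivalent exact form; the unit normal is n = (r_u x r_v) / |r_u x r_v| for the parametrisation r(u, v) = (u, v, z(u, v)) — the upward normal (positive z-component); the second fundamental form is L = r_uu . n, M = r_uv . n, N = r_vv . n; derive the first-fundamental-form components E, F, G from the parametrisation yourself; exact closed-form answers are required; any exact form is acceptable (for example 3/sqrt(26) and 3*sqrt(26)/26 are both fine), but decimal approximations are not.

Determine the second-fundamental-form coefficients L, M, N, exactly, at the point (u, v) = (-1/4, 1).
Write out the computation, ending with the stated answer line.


z_u = 19/6, z_v = 1/24, z_uu = -26/3, z_uv = 1/6, z_vv = 0
E = 397/36, F = 19/144, G = 577/576; answer radicand W^2 = 6353/576
unnormalised second-form numerators: l = -26/3, m = 1/6, n = 0; L = l/sqrt(6353/576), and similarly M = m/sqrt(W^2), N = n/sqrt(W^2)

Answer: L = -208*sqrt(6353)/6353, M = 4*sqrt(6353)/6353, N = 0


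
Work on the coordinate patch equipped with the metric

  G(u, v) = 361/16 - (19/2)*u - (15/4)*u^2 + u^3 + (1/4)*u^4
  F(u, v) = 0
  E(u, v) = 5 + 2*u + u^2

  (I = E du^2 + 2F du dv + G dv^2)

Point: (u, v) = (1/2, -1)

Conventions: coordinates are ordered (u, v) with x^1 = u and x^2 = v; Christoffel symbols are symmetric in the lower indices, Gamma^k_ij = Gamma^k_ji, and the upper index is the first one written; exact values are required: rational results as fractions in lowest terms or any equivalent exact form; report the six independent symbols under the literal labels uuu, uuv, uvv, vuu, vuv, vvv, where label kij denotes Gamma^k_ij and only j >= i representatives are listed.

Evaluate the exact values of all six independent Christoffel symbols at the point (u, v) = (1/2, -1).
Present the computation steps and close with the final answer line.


E = 25/4, F = 0, G = 1089/64 at the point
E_u = 3, E_v = 0, F_u = 0, F_v = 0, G_u = -99/8, G_v = 0
EG - F^2 = 27225/256;  g^inv = (256/27225) * [[1089/64, 0], [0, 25/4]]
first-kind symbols [ij,l] = (1/2)(d_i g_jl + d_j g_il - d_l g_ij): [uu,u] = E_u/2 = 3/2, [uu,v] = F_u - E_v/2 = 0, [uv,u] = E_v/2 = 0, [uv,v] = G_u/2 = -99/16, [vv,u] = F_v - G_u/2 = 99/16, [vv,v] = G_v/2 = 0
Gamma^u_ij = (G*[ij,u] - F*[ij,v])/(EG - F^2), Gamma^v_ij = (E*[ij,v] - F*[ij,u])/(EG - F^2)

Answer: Gamma_uuu = 6/25, Gamma_uuv = 0, Gamma_uvv = 99/100, Gamma_vuu = 0, Gamma_vuv = -4/11, Gamma_vvv = 0


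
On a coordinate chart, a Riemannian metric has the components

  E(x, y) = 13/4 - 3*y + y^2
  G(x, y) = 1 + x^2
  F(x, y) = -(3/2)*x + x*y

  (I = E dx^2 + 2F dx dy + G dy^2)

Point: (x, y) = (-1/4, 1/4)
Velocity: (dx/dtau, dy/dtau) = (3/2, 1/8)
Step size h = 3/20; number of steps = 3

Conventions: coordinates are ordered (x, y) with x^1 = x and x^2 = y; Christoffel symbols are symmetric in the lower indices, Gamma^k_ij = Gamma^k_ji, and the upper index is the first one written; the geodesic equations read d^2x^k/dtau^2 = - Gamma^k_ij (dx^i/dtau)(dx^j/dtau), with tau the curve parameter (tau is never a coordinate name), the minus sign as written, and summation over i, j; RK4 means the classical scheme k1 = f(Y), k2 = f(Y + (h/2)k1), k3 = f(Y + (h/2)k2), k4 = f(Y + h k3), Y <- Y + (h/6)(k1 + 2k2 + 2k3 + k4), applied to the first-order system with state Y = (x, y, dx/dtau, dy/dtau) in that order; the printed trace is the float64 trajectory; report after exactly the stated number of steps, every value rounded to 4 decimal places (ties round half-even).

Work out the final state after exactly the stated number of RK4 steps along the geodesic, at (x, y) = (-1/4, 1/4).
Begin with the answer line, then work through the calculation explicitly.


Answer: x = 0.4440, y = 0.3065, dx/dtau = 1.5838, dy/dtau = 0.1185

f(Y) = (dx/dtau, dy/dtau, -Gamma^x_ij Y'^i Y'^j, -Gamma^y_ij Y'^i Y'^j) with the Gammas evaluated at the stage position; h = 0.150000; intermediate values shown to 6 dp
step 0: x = -0.2500, y = 0.2500, dx/dtau = 1.5000, dy/dtau = 0.1250
step 1:
  k1: at (x, y) = (-0.250000, 0.250000), (dx/dtau, dy/dtau) = (1.500000, 0.125000); Gamma_xxx = 0.000000, Gamma_xxy = -0.476190, Gamma_xyy = 0.000000, Gamma_yxx = 0.000000, Gamma_yxy = -0.095238, Gamma_yyy = 0.000000; k1 = (1.500000, 0.125000, 0.178571, 0.035714)
  k2: at (x, y) = (-0.137500, 0.259375), (dx/dtau, dy/dtau) = (1.513393, 0.127679); Gamma_xxx = 0.000000, Gamma_xxy = -0.484987, Gamma_xyy = 0.000000, Gamma_yxx = 0.000000, Gamma_yxy = -0.053752, Gamma_yyy = 0.000000; k2 = (1.513393, 0.127679, 0.187426, 0.020773)
  k3: at (x, y) = (-0.136496, 0.259576), (dx/dtau, dy/dtau) = (1.514057, 0.126558); Gamma_xxx = 0.000000, Gamma_xxy = -0.485055, Gamma_xyy = 0.000000, Gamma_yxx = 0.000000, Gamma_yxy = -0.053375, Gamma_yyy = 0.000000; k3 = (1.514057, 0.126558, 0.185889, 0.020455)
  k4: at (x, y) = (-0.022891, 0.268984), (dx/dtau, dy/dtau) = (1.527883, 0.128068); Gamma_xxx = 0.000000, Gamma_xxy = -0.489290, Gamma_xyy = 0.000000, Gamma_yxx = 0.000000, Gamma_yxy = -0.009099, Gamma_yyy = 0.000000; k4 = (1.527883, 0.128068, 0.191482, 0.003561)
  Y <- Y + (h/6)(k1 + 2k2 + 2k3 + k4): x = -0.0229, y = 0.2690, dx/dtau = 1.5279, dy/dtau = 0.1280
step 2:
  k1: at (x, y) = (-0.022930, 0.269039), (dx/dtau, dy/dtau) = (1.527917, 0.128043); Gamma_xxx = 0.000000, Gamma_xxy = -0.489294, Gamma_xyy = 0.000000, Gamma_yxx = 0.000000, Gamma_yxy = -0.009115, Gamma_yyy = 0.000000; k1 = (1.527917, 0.128043, 0.191450, 0.003566)
  k2: at (x, y) = (0.091663, 0.278642), (dx/dtau, dy/dtau) = (1.542276, 0.128311); Gamma_xxx = 0.000000, Gamma_xxy = -0.488520, Gamma_xyy = 0.000000, Gamma_yxx = 0.000000, Gamma_yxy = 0.036664, Gamma_yyy = 0.000000; k2 = (1.542276, 0.128311, 0.193347, -0.014511)
  k3: at (x, y) = (0.092740, 0.278662), (dx/dtau, dy/dtau) = (1.542418, 0.126955); Gamma_xxx = 0.000000, Gamma_xxy = -0.488483, Gamma_xyy = 0.000000, Gamma_yxx = 0.000000, Gamma_yxy = 0.037092, Gamma_yyy = 0.000000; k3 = (1.542418, 0.126955, 0.191307, -0.014527)
  k4: at (x, y) = (0.208432, 0.288082), (dx/dtau, dy/dtau) = (1.556613, 0.125864); Gamma_xxx = 0.000000, Gamma_xxy = -0.482415, Gamma_xyy = 0.000000, Gamma_yxx = 0.000000, Gamma_yxy = 0.082968, Gamma_yyy = 0.000000; k4 = (1.556613, 0.125864, 0.189031, -0.032511)
  Y <- Y + (h/6)(k1 + 2k2 + 2k3 + k4): x = 0.2084, y = 0.2881, dx/dtau = 1.5567, dy/dtau = 0.1259
step 3:
  k1: at (x, y) = (0.208418, 0.288150), (dx/dtau, dy/dtau) = (1.556662, 0.125868); Gamma_xxx = 0.000000, Gamma_xxy = -0.482421, Gamma_xyy = 0.000000, Gamma_yxx = 0.000000, Gamma_yxy = 0.082968, Gamma_yyy = 0.000000; k1 = (1.556662, 0.125868, 0.189045, -0.032512)
  k2: at (x, y) = (0.325167, 0.297590), (dx/dtau, dy/dtau) = (1.570840, 0.123429); Gamma_xxx = 0.000000, Gamma_xxy = -0.471252, Gamma_xyy = 0.000000, Gamma_yxx = 0.000000, Gamma_yxy = 0.127440, Gamma_yyy = 0.000000; k2 = (1.570840, 0.123429, 0.182740, -0.049418)
  k3: at (x, y) = (0.326231, 0.297407), (dx/dtau, dy/dtau) = (1.570367, 0.122161); Gamma_xxx = 0.000000, Gamma_xxy = -0.471114, Gamma_xyy = 0.000000, Gamma_yxx = 0.000000, Gamma_yxy = 0.127800, Gamma_yyy = 0.000000; k3 = (1.570367, 0.122161, 0.180756, -0.049034)
  k4: at (x, y) = (0.443973, 0.306474), (dx/dtau, dy/dtau) = (1.583775, 0.118513); Gamma_xxx = 0.000000, Gamma_xxy = -0.455263, Gamma_xyy = 0.000000, Gamma_yxx = 0.000000, Gamma_yxy = 0.169351, Gamma_yyy = 0.000000; k4 = (1.583775, 0.118513, 0.170904, -0.063573)
  Y <- Y + (h/6)(k1 + 2k2 + 2k3 + k4): x = 0.4440, y = 0.3065, dx/dtau = 1.5838, dy/dtau = 0.1185


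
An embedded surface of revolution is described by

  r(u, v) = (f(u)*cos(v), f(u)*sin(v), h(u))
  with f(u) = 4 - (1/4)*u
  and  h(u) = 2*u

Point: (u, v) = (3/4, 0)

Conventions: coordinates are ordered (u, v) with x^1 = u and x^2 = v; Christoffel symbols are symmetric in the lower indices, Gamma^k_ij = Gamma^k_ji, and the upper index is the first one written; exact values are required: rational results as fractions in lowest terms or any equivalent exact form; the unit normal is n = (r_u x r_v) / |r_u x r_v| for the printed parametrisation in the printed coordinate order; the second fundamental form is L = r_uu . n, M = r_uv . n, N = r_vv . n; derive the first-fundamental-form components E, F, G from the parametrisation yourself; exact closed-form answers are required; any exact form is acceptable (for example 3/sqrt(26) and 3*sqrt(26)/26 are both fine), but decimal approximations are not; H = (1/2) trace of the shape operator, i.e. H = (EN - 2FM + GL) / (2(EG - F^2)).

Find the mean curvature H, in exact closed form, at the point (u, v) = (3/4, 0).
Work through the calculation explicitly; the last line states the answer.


f = 61/16, f' = -1/4, f'' = 0, h' = 2, h'' = 0
E = 65/16, F = 0, G = 3721/256; answer radicand W^2 = 65/16
unnormalised second-form numerators: l = 0, m = 0, n = 61/8; L = l/sqrt(65/16), and similarly M = m/sqrt(W^2), N = n/sqrt(W^2)
H = (E*n - 2*F*m + G*l) / (2*(EG - F^2)*sqrt(W^2)); E*n - 2*F*m + G*l = 3965/128, EG - F^2 = 241865/4096, so H = (16/61)/sqrt(65/16)

Answer: H = 64*sqrt(65)/3965


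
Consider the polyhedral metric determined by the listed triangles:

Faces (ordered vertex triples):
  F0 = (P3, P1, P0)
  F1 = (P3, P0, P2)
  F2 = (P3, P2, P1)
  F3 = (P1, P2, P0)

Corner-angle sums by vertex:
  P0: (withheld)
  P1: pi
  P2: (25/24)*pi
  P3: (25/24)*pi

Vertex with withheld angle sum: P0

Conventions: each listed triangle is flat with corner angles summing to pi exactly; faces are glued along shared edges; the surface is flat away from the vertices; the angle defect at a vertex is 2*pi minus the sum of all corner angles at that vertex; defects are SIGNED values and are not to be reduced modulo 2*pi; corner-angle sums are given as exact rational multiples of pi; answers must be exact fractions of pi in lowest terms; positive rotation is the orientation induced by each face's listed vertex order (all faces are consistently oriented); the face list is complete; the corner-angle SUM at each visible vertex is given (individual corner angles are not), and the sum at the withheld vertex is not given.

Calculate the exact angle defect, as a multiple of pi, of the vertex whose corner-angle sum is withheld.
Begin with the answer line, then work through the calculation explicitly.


Answer: defect(P0) = (13/12)*pi

V = 4, E = 6, F = 4; chi = V - E + F = 2
Gauss-Bonnet: total defect = 2*pi*chi = 4*pi; visible defects sum to (35/12)*pi


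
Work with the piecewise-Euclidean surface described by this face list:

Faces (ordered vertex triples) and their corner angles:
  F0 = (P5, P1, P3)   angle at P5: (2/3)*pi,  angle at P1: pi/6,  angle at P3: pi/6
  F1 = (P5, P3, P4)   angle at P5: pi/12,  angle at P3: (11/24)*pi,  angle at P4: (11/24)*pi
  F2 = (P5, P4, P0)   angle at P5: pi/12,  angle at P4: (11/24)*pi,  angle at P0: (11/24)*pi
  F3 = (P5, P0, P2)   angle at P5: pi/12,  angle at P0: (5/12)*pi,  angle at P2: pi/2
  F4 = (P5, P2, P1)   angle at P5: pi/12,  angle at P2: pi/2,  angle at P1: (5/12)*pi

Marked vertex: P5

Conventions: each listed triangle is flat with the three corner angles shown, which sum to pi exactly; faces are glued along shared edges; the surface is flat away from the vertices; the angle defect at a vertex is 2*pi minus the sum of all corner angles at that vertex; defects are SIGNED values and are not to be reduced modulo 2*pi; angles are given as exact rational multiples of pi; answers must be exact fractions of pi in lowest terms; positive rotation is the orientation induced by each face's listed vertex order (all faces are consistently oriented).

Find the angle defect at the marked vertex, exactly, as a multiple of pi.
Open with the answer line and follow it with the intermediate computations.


Answer: defect(P5) = pi

Sum of corner angles at P5: pi
defect = 2*pi - pi


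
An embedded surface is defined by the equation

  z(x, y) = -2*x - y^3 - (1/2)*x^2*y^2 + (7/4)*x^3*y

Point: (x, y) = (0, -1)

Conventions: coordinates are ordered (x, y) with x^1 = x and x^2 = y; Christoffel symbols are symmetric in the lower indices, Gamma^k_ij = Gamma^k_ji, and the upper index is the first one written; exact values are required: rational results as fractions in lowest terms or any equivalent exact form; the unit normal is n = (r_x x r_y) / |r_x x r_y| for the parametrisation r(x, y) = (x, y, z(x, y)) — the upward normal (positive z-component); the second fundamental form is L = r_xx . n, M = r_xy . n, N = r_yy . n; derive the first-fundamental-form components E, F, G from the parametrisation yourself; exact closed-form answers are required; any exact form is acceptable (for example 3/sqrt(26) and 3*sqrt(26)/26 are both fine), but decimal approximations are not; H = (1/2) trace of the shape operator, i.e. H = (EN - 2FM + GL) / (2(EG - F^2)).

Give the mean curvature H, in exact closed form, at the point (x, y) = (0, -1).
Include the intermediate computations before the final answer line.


z_x = -2, z_y = -3, z_xx = -1, z_xy = 0, z_yy = 6
E = 5, F = 6, G = 10; answer radicand W^2 = 14
unnormalised second-form numerators: l = -1, m = 0, n = 6; L = l/sqrt(14), and similarly M = m/sqrt(W^2), N = n/sqrt(W^2)
H = (E*n - 2*F*m + G*l) / (2*(EG - F^2)*sqrt(W^2)); E*n - 2*F*m + G*l = 20, EG - F^2 = 14, so H = (5/7)/sqrt(14)

Answer: H = 5*sqrt(14)/98


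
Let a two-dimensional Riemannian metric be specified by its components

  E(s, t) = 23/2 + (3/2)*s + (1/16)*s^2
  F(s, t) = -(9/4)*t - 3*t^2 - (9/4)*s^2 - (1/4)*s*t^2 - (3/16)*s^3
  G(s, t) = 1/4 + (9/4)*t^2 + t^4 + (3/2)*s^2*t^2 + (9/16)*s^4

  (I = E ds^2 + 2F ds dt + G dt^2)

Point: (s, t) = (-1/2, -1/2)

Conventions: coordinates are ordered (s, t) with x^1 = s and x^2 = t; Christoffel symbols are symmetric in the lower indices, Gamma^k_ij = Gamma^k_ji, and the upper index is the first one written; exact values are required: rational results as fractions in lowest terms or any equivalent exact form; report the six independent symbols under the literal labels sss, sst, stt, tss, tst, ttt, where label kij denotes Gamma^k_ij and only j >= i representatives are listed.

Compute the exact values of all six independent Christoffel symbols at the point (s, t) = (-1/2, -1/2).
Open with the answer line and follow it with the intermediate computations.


Answer: Gamma_sss = 4069/44196, Gamma_sst = -119/29464, Gamma_stt = 12277/176784, Gamma_tss = 45325/22098, Gamma_tst = -4823/14732, Gamma_ttt = -136763/88392

E = 689/64, F = -17/128, G = 257/256 at the point
E_s = 23/16, E_t = 0, F_s = 131/64, F_t = 5/8, G_s = -21/32, G_t = -25/8
EG - F^2 = 11049/1024;  g^inv = (1024/11049) * [[257/256, 17/128], [17/128, 689/64]]
first-kind symbols [ij,l] = (1/2)(d_i g_jl + d_j g_il - d_l g_ij): [ss,s] = E_s/2 = 23/32, [ss,t] = F_s - E_t/2 = 131/64, [st,s] = E_t/2 = 0, [st,t] = G_s/2 = -21/64, [tt,s] = F_t - G_s/2 = 61/64, [tt,t] = G_t/2 = -25/16
Gamma^s_ij = (G*[ij,s] - F*[ij,t])/(EG - F^2), Gamma^t_ij = (E*[ij,t] - F*[ij,s])/(EG - F^2)


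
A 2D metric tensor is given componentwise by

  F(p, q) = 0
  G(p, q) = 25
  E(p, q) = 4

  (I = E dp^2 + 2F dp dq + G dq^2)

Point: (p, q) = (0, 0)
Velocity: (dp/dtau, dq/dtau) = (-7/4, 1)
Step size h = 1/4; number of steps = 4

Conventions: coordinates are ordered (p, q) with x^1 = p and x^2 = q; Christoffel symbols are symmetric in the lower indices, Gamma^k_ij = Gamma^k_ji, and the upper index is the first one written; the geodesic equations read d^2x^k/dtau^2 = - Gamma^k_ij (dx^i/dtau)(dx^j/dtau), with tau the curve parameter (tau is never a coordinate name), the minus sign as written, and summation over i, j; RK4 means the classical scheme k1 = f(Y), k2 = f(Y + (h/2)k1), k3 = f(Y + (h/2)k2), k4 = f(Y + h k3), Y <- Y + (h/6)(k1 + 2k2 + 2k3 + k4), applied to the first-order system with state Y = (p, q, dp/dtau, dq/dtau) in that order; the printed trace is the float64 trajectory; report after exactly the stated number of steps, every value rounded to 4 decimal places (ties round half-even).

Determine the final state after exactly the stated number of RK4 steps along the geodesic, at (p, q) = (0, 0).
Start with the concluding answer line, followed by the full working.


Answer: p = -1.7500, q = 1.0000, dp/dtau = -1.7500, dq/dtau = 1.0000

f(Y) = (dp/dtau, dq/dtau, -Gamma^p_ij Y'^i Y'^j, -Gamma^q_ij Y'^i Y'^j) with the Gammas evaluated at the stage position; h = 0.250000; intermediate values shown to 6 dp
step 0: p = 0.0000, q = 0.0000, dp/dtau = -1.7500, dq/dtau = 1.0000
step 1:
  k1: at (p, q) = (0.000000, 0.000000), (dp/dtau, dq/dtau) = (-1.750000, 1.000000); Gamma_ppp = 0.000000, Gamma_ppq = 0.000000, Gamma_pqq = 0.000000, Gamma_qpp = 0.000000, Gamma_qpq = 0.000000, Gamma_qqq = 0.000000; k1 = (-1.750000, 1.000000, 0.000000, 0.000000)
  k2: at (p, q) = (-0.218750, 0.125000), (dp/dtau, dq/dtau) = (-1.750000, 1.000000); Gamma_ppp = 0.000000, Gamma_ppq = 0.000000, Gamma_pqq = 0.000000, Gamma_qpp = 0.000000, Gamma_qpq = 0.000000, Gamma_qqq = 0.000000; k2 = (-1.750000, 1.000000, 0.000000, 0.000000)
  k3: at (p, q) = (-0.218750, 0.125000), (dp/dtau, dq/dtau) = (-1.750000, 1.000000); Gamma_ppp = 0.000000, Gamma_ppq = 0.000000, Gamma_pqq = 0.000000, Gamma_qpp = 0.000000, Gamma_qpq = 0.000000, Gamma_qqq = 0.000000; k3 = (-1.750000, 1.000000, 0.000000, 0.000000)
  k4: at (p, q) = (-0.437500, 0.250000), (dp/dtau, dq/dtau) = (-1.750000, 1.000000); Gamma_ppp = 0.000000, Gamma_ppq = 0.000000, Gamma_pqq = 0.000000, Gamma_qpp = 0.000000, Gamma_qpq = 0.000000, Gamma_qqq = 0.000000; k4 = (-1.750000, 1.000000, 0.000000, 0.000000)
  Y <- Y + (h/6)(k1 + 2k2 + 2k3 + k4): p = -0.4375, q = 0.2500, dp/dtau = -1.7500, dq/dtau = 1.0000
step 2:
  k1: at (p, q) = (-0.437500, 0.250000), (dp/dtau, dq/dtau) = (-1.750000, 1.000000); Gamma_ppp = 0.000000, Gamma_ppq = 0.000000, Gamma_pqq = 0.000000, Gamma_qpp = 0.000000, Gamma_qpq = 0.000000, Gamma_qqq = 0.000000; k1 = (-1.750000, 1.000000, 0.000000, 0.000000)
  k2: at (p, q) = (-0.656250, 0.375000), (dp/dtau, dq/dtau) = (-1.750000, 1.000000); Gamma_ppp = 0.000000, Gamma_ppq = 0.000000, Gamma_pqq = 0.000000, Gamma_qpp = 0.000000, Gamma_qpq = 0.000000, Gamma_qqq = 0.000000; k2 = (-1.750000, 1.000000, 0.000000, 0.000000)
  k3: at (p, q) = (-0.656250, 0.375000), (dp/dtau, dq/dtau) = (-1.750000, 1.000000); Gamma_ppp = 0.000000, Gamma_ppq = 0.000000, Gamma_pqq = 0.000000, Gamma_qpp = 0.000000, Gamma_qpq = 0.000000, Gamma_qqq = 0.000000; k3 = (-1.750000, 1.000000, 0.000000, 0.000000)
  k4: at (p, q) = (-0.875000, 0.500000), (dp/dtau, dq/dtau) = (-1.750000, 1.000000); Gamma_ppp = 0.000000, Gamma_ppq = 0.000000, Gamma_pqq = 0.000000, Gamma_qpp = 0.000000, Gamma_qpq = 0.000000, Gamma_qqq = 0.000000; k4 = (-1.750000, 1.000000, 0.000000, 0.000000)
  Y <- Y + (h/6)(k1 + 2k2 + 2k3 + k4): p = -0.8750, q = 0.5000, dp/dtau = -1.7500, dq/dtau = 1.0000
step 3:
  k1: at (p, q) = (-0.875000, 0.500000), (dp/dtau, dq/dtau) = (-1.750000, 1.000000); Gamma_ppp = 0.000000, Gamma_ppq = 0.000000, Gamma_pqq = 0.000000, Gamma_qpp = 0.000000, Gamma_qpq = 0.000000, Gamma_qqq = 0.000000; k1 = (-1.750000, 1.000000, 0.000000, 0.000000)
  k2: at (p, q) = (-1.093750, 0.625000), (dp/dtau, dq/dtau) = (-1.750000, 1.000000); Gamma_ppp = 0.000000, Gamma_ppq = 0.000000, Gamma_pqq = 0.000000, Gamma_qpp = 0.000000, Gamma_qpq = 0.000000, Gamma_qqq = 0.000000; k2 = (-1.750000, 1.000000, 0.000000, 0.000000)
  k3: at (p, q) = (-1.093750, 0.625000), (dp/dtau, dq/dtau) = (-1.750000, 1.000000); Gamma_ppp = 0.000000, Gamma_ppq = 0.000000, Gamma_pqq = 0.000000, Gamma_qpp = 0.000000, Gamma_qpq = 0.000000, Gamma_qqq = 0.000000; k3 = (-1.750000, 1.000000, 0.000000, 0.000000)
  k4: at (p, q) = (-1.312500, 0.750000), (dp/dtau, dq/dtau) = (-1.750000, 1.000000); Gamma_ppp = 0.000000, Gamma_ppq = 0.000000, Gamma_pqq = 0.000000, Gamma_qpp = 0.000000, Gamma_qpq = 0.000000, Gamma_qqq = 0.000000; k4 = (-1.750000, 1.000000, 0.000000, 0.000000)
  Y <- Y + (h/6)(k1 + 2k2 + 2k3 + k4): p = -1.3125, q = 0.7500, dp/dtau = -1.7500, dq/dtau = 1.0000
step 4:
  k1: at (p, q) = (-1.312500, 0.750000), (dp/dtau, dq/dtau) = (-1.750000, 1.000000); Gamma_ppp = 0.000000, Gamma_ppq = 0.000000, Gamma_pqq = 0.000000, Gamma_qpp = 0.000000, Gamma_qpq = 0.000000, Gamma_qqq = 0.000000; k1 = (-1.750000, 1.000000, 0.000000, 0.000000)
  k2: at (p, q) = (-1.531250, 0.875000), (dp/dtau, dq/dtau) = (-1.750000, 1.000000); Gamma_ppp = 0.000000, Gamma_ppq = 0.000000, Gamma_pqq = 0.000000, Gamma_qpp = 0.000000, Gamma_qpq = 0.000000, Gamma_qqq = 0.000000; k2 = (-1.750000, 1.000000, 0.000000, 0.000000)
  k3: at (p, q) = (-1.531250, 0.875000), (dp/dtau, dq/dtau) = (-1.750000, 1.000000); Gamma_ppp = 0.000000, Gamma_ppq = 0.000000, Gamma_pqq = 0.000000, Gamma_qpp = 0.000000, Gamma_qpq = 0.000000, Gamma_qqq = 0.000000; k3 = (-1.750000, 1.000000, 0.000000, 0.000000)
  k4: at (p, q) = (-1.750000, 1.000000), (dp/dtau, dq/dtau) = (-1.750000, 1.000000); Gamma_ppp = 0.000000, Gamma_ppq = 0.000000, Gamma_pqq = 0.000000, Gamma_qpp = 0.000000, Gamma_qpq = 0.000000, Gamma_qqq = 0.000000; k4 = (-1.750000, 1.000000, 0.000000, 0.000000)
  Y <- Y + (h/6)(k1 + 2k2 + 2k3 + k4): p = -1.7500, q = 1.0000, dp/dtau = -1.7500, dq/dtau = 1.0000


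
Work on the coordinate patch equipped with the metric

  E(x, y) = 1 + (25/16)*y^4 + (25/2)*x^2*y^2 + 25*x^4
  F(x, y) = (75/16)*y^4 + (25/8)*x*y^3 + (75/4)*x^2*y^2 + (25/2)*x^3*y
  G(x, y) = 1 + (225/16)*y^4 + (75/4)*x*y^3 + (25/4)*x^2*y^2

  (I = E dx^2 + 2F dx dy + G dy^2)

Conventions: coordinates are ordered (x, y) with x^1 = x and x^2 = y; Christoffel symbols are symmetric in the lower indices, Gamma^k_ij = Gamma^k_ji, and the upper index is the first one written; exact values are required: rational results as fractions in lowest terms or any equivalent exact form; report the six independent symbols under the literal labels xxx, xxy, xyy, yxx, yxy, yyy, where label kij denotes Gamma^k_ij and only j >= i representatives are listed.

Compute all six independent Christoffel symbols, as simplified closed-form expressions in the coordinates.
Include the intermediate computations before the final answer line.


E = 1 + (25/16)*y^4 + (25/2)*x^2*y^2 + 25*x^4; F = (75/16)*y^4 + (25/8)*x*y^3 + (75/4)*x^2*y^2 + (25/2)*x^3*y; G = 1 + (225/16)*y^4 + (75/4)*x*y^3 + (25/4)*x^2*y^2
Gamma^k_ij = (1/2) g^{kl} (d_i g_jl + d_j g_il - d_l g_ij), with g^inv = (1/(EG-F^2)) [[G, -F], [-F, E]]
first partials: E_x = 25*x*y^2 + 100*x^3, E_y = (25/4)*y^3 + 25*x^2*y, F_x = (25/8)*y^3 + (75/2)*x*y^2 + (75/2)*x^2*y, F_y = (75/4)*y^3 + (75/8)*x*y^2 + (75/2)*x^2*y + (25/2)*x^3, G_x = (75/4)*y^3 + (25/2)*x*y^2, G_y = (225/4)*y^3 + (225/4)*x*y^2 + (25/2)*x^2*y
D = EG - F^2 = 1 + (125/8)*y^4 + (75/4)*x*y^3 + (75/4)*x^2*y^2 + 25*x^4
expanded: Gamma^x_xx = (G E_x - 2F F_x + F E_y)/(2D), Gamma^x_xy = (G E_y - F G_x)/(2D), Gamma^x_yy = (2G F_y - G G_x - F G_y)/(2D), Gamma^y_xx = (2E F_x - E E_y - F E_x)/(2D), Gamma^y_xy = (E G_x - F E_y)/(2D), Gamma^y_yy = (E G_y - 2F F_y + F G_x)/(2D); substitute and cancel common factors

Answer: Gamma_xxx = (400*x^3 + 100*x*y^2)/(200*x^4 + 150*x^2*y^2 + 150*x*y^3 + 125*y^4 + 8), Gamma_xxy = (100*x^2*y + 25*y^3)/(200*x^4 + 150*x^2*y^2 + 150*x*y^3 + 125*y^4 + 8), Gamma_xyy = (100*x^3 + 300*x^2*y + 25*x*y^2 + 75*y^3)/(200*x^4 + 150*x^2*y^2 + 150*x*y^3 + 125*y^4 + 8), Gamma_yxx = (200*x^2*y + 300*x*y^2)/(200*x^4 + 150*x^2*y^2 + 150*x*y^3 + 125*y^4 + 8), Gamma_yxy = (50*x*y^2 + 75*y^3)/(200*x^4 + 150*x^2*y^2 + 150*x*y^3 + 125*y^4 + 8), Gamma_yyy = (50*x^2*y + 225*x*y^2 + 225*y^3)/(200*x^4 + 150*x^2*y^2 + 150*x*y^3 + 125*y^4 + 8)


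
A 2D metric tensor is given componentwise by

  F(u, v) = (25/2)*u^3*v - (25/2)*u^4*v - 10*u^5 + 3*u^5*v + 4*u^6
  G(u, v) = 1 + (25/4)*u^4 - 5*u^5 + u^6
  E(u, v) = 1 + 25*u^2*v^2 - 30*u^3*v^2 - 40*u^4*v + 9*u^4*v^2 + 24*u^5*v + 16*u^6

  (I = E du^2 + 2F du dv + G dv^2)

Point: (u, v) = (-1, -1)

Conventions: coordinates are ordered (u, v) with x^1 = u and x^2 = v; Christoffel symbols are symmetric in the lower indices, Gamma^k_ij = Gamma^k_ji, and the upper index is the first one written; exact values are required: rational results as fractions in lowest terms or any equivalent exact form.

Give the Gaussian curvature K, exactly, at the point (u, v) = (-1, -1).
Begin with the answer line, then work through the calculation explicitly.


Answer: K = -1024/395641

E = 145, F = 42, G = 53/4, EG - F^2 = 629/4 at the point
E_u = -552, E_v = -192, F_u = -353/2, F_v = -28, G_u = -56, G_v = 0
E_vv = 128, F_uv = 205/2, G_uu = 205
Brioschi: K = (det M1 - det M2) / (EG - F^2)^2 with the standard first/second-derivative matrices M1, M2.
M1 = [[-E_vv/2 + F_uv - G_uu/2, E_u/2, F_u - E_v/2], [F_v - G_u/2, E, F], [G_v/2, F, G]] = [[-64, -276, -161/2], [0, 145, 42], [0, 42, 53/4]]; det M1 = -10064
M2 = [[0, E_v/2, G_u/2], [E_v/2, E, F], [G_u/2, F, G]] = [[0, -96, -28], [-96, 145, 42], [-28, 42, 53/4]]; det M2 = -10000
det M1 - det M2 = -64; K = -64 / (629/4)^2 = -1024/395641


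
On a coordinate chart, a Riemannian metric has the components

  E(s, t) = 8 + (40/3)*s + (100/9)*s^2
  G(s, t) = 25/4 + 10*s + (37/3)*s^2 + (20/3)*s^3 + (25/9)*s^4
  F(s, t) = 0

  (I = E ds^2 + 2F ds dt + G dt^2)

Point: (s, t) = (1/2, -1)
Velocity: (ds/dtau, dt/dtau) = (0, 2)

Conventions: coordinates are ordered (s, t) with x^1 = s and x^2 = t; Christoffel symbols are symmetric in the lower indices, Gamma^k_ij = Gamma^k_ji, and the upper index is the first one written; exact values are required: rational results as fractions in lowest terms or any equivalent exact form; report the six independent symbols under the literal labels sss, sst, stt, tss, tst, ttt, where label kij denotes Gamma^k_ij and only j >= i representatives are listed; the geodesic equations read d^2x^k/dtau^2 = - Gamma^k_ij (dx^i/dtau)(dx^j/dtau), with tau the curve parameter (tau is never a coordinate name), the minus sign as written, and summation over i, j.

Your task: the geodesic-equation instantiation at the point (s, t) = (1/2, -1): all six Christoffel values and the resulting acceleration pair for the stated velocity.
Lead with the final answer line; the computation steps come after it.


Answer: Gamma_sss = 110/157, Gamma_sst = 0, Gamma_stt = -517/628, Gamma_tss = 0, Gamma_tst = 44/47, Gamma_ttt = 0; accelerations (d^2s/dtau^2, d^2t/dtau^2) = (517/157, 0)

E = 157/9, F = 0, G = 2209/144 at the point
E_s = 220/9, E_t = 0, F_s = 0, F_t = 0, G_s = 517/18, G_t = 0
EG - F^2 = 346813/1296;  g^inv = (1296/346813) * [[2209/144, 0], [0, 157/9]]
first-kind symbols [ij,l] = (1/2)(d_i g_jl + d_j g_il - d_l g_ij): [ss,s] = E_s/2 = 110/9, [ss,t] = F_s - E_t/2 = 0, [st,s] = E_t/2 = 0, [st,t] = G_s/2 = 517/36, [tt,s] = F_t - G_s/2 = -517/36, [tt,t] = G_t/2 = 0
Gamma^s_ij = (G*[ij,s] - F*[ij,t])/(EG - F^2), Gamma^t_ij = (E*[ij,t] - F*[ij,s])/(EG - F^2)
Gamma_sss = 110/157, Gamma_sst = 0, Gamma_stt = -517/628, Gamma_tss = 0, Gamma_tst = 44/47, Gamma_ttt = 0
d^2s/dtau^2 = -(Gamma_sss*(0)^2 + 2*Gamma_sst*(0)*(2) + Gamma_stt*(2)^2) = 517/157
d^2t/dtau^2 = -(Gamma_tss*(0)^2 + 2*Gamma_tst*(0)*(2) + Gamma_ttt*(2)^2) = 0


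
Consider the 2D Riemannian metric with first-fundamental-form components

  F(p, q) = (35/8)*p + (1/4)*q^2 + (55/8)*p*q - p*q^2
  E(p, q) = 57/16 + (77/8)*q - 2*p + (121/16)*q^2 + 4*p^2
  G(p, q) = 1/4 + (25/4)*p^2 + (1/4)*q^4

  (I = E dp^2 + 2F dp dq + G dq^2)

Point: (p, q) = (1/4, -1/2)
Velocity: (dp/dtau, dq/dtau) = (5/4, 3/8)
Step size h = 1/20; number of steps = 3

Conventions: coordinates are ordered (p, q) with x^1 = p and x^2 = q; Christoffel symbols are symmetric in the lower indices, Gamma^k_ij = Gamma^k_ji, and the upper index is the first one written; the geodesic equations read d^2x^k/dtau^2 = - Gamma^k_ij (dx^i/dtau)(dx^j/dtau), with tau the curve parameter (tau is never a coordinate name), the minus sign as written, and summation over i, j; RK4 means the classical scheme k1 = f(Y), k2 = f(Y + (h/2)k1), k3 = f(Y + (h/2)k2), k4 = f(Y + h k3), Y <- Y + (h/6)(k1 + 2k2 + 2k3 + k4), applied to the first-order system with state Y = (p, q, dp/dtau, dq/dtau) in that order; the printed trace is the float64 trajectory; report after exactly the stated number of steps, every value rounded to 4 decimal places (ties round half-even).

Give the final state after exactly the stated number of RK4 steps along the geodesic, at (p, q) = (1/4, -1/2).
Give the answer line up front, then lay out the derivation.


Answer: p = 0.4097, q = -0.4478, dp/dtau = 0.8842, dq/dtau = 0.3319

f(Y) = (dp/dtau, dq/dtau, -Gamma^p_ij Y'^i Y'^j, -Gamma^q_ij Y'^i Y'^j) with the Gammas evaluated at the stage position; h = 0.050000; intermediate values shown to 6 dp
step 0: p = 0.2500, q = -0.5000, dp/dtau = 1.2500, dq/dtau = 0.3750
step 1:
  k1: at (p, q) = (0.250000, -0.500000), (dp/dtau, dq/dtau) = (1.250000, 0.375000); Gamma_ppp = 0.400000, Gamma_ppq = 1.541818, Gamma_pqq = 0.581818, Gamma_qpp = -0.666667, Gamma_qpq = 1.830303, Gamma_qqq = -0.303030; k1 = (1.250000, 0.375000, -2.152273, -0.631629)
  k2: at (p, q) = (0.281250, -0.490625), (dp/dtau, dq/dtau) = (1.196193, 0.359209); Gamma_ppp = 0.786980, Gamma_ppq = 1.480105, Gamma_pqq = 0.722217, Gamma_qpp = -0.733668, Gamma_qpq = 1.781403, Gamma_qqq = -0.338842; k2 = (1.196193, 0.359209, -2.491215, -0.437369)
  k3: at (p, q) = (0.279905, -0.491020), (dp/dtau, dq/dtau) = (1.187720, 0.364066); Gamma_ppp = 0.771148, Gamma_ppq = 1.483462, Gamma_pqq = 0.716738, Gamma_qpp = -0.730772, Gamma_qpq = 1.783599, Gamma_qqq = -0.337432; k3 = (1.187720, 0.364066, -2.465762, -0.466876)
  k4: at (p, q) = (0.309386, -0.481797), (dp/dtau, dq/dtau) = (1.126712, 0.351656); Gamma_ppp = 1.095829, Gamma_ppq = 1.401813, Gamma_pqq = 0.822185, Gamma_qpp = -0.793252, Gamma_qpq = 1.731556, Gamma_qqq = -0.365425; k4 = (1.126712, 0.351656, -2.603645, -0.319931)
  Y <- Y + (h/6)(k1 + 2k2 + 2k3 + k4): p = 0.3095, q = -0.4819, dp/dtau = 1.1278, dq/dtau = 0.3520
step 2:
  k1: at (p, q) = (0.309538, -0.481890), (dp/dtau, dq/dtau) = (1.127751, 0.352000); Gamma_ppp = 1.097378, Gamma_ppq = 1.400677, Gamma_pqq = 0.822950, Gamma_qpp = -0.793199, Gamma_qpq = 1.731998, Gamma_qqq = -0.365415; k1 = (1.127751, 0.352000, -2.609684, -0.321010)
  k2: at (p, q) = (0.337732, -0.473090), (dp/dtau, dq/dtau) = (1.062509, 0.343974); Gamma_ppp = 1.356835, Gamma_ppq = 1.305615, Gamma_pqq = 0.896227, Gamma_qpp = -0.844571, Gamma_qpq = 1.682866, Gamma_qqq = -0.384564; k2 = (1.062509, 0.343974, -2.592147, -0.231136)
  k3: at (p, q) = (0.336101, -0.473291), (dp/dtau, dq/dtau) = (1.062947, 0.346221); Gamma_ppp = 1.343138, Gamma_ppq = 1.312656, Gamma_pqq = 0.892032, Gamma_qpp = -0.842814, Gamma_qpq = 1.684263, Gamma_qqq = -0.384003; k3 = (1.062947, 0.346221, -2.590635, -0.241379)
  k4: at (p, q) = (0.362685, -0.464579), (dp/dtau, dq/dtau) = (0.998219, 0.339931); Gamma_ppp = 1.540725, Gamma_ppq = 1.216275, Gamma_pqq = 0.937650, Gamma_qpp = -0.882485, Gamma_qpq = 1.638151, Gamma_qqq = -0.395805; k4 = (0.998219, 0.339931, -2.469017, -0.186651)
  Y <- Y + (h/6)(k1 + 2k2 + 2k3 + k4): p = 0.3627, q = -0.4646, dp/dtau = 0.9990, dq/dtau = 0.3399
step 3:
  k1: at (p, q) = (0.362679, -0.464621), (dp/dtau, dq/dtau) = (0.999049, 0.339894); Gamma_ppp = 1.540710, Gamma_ppq = 1.216166, Gamma_pqq = 0.937730, Gamma_qpp = -0.882347, Gamma_qpq = 1.638322, Gamma_qqq = -0.395757; k1 = (0.999049, 0.339894, -2.472063, -0.186261)
  k2: at (p, q) = (0.387655, -0.456123), (dp/dtau, dq/dtau) = (0.937247, 0.335237); Gamma_ppp = 1.682902, Gamma_ppq = 1.123607, Gamma_pqq = 0.960850, Gamma_qpp = -0.910107, Gamma_qpq = 1.596005, Gamma_qqq = -0.401224; k2 = (0.937247, 0.335237, -2.292375, -0.158371)
  k3: at (p, q) = (0.386110, -0.456240), (dp/dtau, dq/dtau) = (0.941739, 0.335935); Gamma_ppp = 1.674926, Gamma_ppq = 1.130547, Gamma_pqq = 0.959015, Gamma_qpp = -0.910110, Gamma_qpq = 1.597081, Gamma_qqq = -0.401528; k3 = (0.941739, 0.335935, -2.309000, -0.158048)
  k4: at (p, q) = (0.409765, -0.447824), (dp/dtau, dq/dtau) = (0.883599, 0.331991); Gamma_ppp = 1.775974, Gamma_ppq = 1.044136, Gamma_pqq = 0.966605, Gamma_qpp = -0.929042, Gamma_qpq = 1.557799, Gamma_qqq = -0.402709; k4 = (0.883599, 0.331991, -2.105713, -0.144220)
  Y <- Y + (h/6)(k1 + 2k2 + 2k3 + k4): p = 0.4097, q = -0.4478, dp/dtau = 0.8842, dq/dtau = 0.3319


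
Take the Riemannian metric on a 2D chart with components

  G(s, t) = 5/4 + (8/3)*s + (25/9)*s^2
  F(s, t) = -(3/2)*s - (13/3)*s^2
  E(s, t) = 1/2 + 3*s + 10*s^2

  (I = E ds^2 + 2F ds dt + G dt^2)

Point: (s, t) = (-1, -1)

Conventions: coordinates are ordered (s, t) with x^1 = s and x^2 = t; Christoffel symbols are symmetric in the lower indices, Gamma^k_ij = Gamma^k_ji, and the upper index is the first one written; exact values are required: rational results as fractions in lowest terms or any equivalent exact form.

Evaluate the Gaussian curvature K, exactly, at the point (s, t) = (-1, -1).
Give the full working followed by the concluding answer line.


E = 15/2, F = -17/6, G = 49/36, EG - F^2 = 157/72 at the point
E_s = -17, E_t = 0, F_s = 43/6, F_t = 0, G_s = -26/9, G_t = 0
E_tt = 0, F_st = 0, G_ss = 50/9
Brioschi: K = (det M1 - det M2) / (EG - F^2)^2 with the standard first/second-derivative matrices M1, M2.
M1 = [[-E_tt/2 + F_st - G_ss/2, E_s/2, F_s - E_t/2], [F_t - G_s/2, E, F], [G_t/2, F, G]] = [[-25/9, -17/2, 43/6], [13/9, 15/2, -17/6], [0, -17/6, 49/36]]; det M1 = -2017/108
M2 = [[0, E_t/2, G_s/2], [E_t/2, E, F], [G_s/2, F, G]] = [[0, 0, -13/9], [0, 15/2, -17/6], [-13/9, -17/6, 49/36]]; det M2 = -845/54
det M1 - det M2 = -109/36; K = -109/36 / (157/72)^2 = -15696/24649

Answer: K = -15696/24649


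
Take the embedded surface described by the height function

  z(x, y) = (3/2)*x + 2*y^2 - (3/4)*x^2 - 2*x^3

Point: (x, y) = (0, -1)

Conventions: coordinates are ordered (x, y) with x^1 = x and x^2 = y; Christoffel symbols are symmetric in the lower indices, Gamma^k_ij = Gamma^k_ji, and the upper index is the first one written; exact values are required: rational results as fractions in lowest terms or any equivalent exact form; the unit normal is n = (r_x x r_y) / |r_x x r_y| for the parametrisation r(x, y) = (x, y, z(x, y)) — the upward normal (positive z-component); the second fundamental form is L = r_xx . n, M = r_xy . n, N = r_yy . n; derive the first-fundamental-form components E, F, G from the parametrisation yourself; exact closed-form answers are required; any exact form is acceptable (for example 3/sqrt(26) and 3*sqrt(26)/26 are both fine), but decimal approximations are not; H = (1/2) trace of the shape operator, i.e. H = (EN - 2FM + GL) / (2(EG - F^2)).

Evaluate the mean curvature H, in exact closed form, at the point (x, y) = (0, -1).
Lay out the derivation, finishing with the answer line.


z_x = 3/2, z_y = -4, z_xx = -3/2, z_xy = 0, z_yy = 4
E = 13/4, F = -6, G = 17; answer radicand W^2 = 77/4
unnormalised second-form numerators: l = -3/2, m = 0, n = 4; L = l/sqrt(77/4), and similarly M = m/sqrt(W^2), N = n/sqrt(W^2)
H = (E*n - 2*F*m + G*l) / (2*(EG - F^2)*sqrt(W^2)); E*n - 2*F*m + G*l = -25/2, EG - F^2 = 77/4, so H = (-25/77)/sqrt(77/4)

Answer: H = -50*sqrt(77)/5929


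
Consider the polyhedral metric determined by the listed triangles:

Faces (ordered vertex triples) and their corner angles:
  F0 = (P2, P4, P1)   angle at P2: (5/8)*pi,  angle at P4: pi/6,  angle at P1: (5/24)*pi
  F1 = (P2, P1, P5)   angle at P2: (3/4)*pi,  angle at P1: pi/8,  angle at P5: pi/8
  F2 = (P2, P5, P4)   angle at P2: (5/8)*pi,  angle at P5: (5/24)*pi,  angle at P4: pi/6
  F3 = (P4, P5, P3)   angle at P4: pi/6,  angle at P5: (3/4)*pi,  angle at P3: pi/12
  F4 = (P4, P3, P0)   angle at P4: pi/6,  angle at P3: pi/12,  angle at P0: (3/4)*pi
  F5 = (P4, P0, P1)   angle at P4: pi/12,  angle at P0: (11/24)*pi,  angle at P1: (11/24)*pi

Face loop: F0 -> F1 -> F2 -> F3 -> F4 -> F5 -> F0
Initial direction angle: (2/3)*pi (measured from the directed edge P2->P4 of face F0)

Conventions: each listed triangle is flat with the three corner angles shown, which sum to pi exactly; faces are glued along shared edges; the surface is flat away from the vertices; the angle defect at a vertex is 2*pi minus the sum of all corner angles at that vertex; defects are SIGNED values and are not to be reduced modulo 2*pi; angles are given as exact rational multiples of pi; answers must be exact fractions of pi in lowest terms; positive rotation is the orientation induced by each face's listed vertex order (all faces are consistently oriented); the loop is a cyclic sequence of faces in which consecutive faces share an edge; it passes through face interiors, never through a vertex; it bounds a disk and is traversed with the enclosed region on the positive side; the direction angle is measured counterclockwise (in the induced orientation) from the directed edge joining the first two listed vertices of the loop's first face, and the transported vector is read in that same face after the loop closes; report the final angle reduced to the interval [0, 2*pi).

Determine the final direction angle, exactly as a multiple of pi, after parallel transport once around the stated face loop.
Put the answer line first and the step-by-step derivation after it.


Answer: final direction angle = (23/12)*pi

enclosed vertex P2: corner angles sum to 2*pi, defect = 2*pi - 2*pi = 0
enclosed vertex P4: corner angles sum to (3/4)*pi, defect = 2*pi - (3/4)*pi = (5/4)*pi
by Gauss-Bonnet the loop rotates the vector by the enclosed defect sum (positive orientation, mod 2*pi)
final angle = (2/3)*pi + (5/4)*pi = (23/12)*pi (mod 2*pi)


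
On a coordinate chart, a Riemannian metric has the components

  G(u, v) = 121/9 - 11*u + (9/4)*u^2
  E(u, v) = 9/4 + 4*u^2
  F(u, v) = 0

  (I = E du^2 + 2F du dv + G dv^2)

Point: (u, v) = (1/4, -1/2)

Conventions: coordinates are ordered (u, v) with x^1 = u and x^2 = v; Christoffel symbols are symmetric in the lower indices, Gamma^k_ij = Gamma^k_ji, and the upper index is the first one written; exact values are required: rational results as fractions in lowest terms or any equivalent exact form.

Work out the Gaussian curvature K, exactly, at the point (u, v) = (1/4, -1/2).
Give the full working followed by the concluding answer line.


E = 5/2, F = 0, G = 6241/576, EG - F^2 = 31205/1152 at the point
E_u = 2, E_v = 0, F_u = 0, F_v = 0, G_u = -79/8, G_v = 0
E_vv = 0, F_uv = 0, G_uu = 9/2
Evaluate Brioschi's two determinant matrices M1, M2 and divide by (EG - F^2)^2.
M1 = [[-E_vv/2 + F_uv - G_uu/2, E_u/2, F_u - E_v/2], [F_v - G_u/2, E, F], [G_v/2, F, G]] = [[-9/4, 1, 0], [79/16, 5/2, 0], [0, 0, 6241/576]]; det M1 = -1054729/9216
M2 = [[0, E_v/2, G_u/2], [E_v/2, E, F], [G_u/2, F, G]] = [[0, 0, -79/16], [0, 5/2, 0], [-79/16, 0, 6241/576]]; det M2 = -31205/512
det M1 - det M2 = -493039/9216; K = -493039/9216 / (31205/1152)^2 = -144/1975

Answer: K = -144/1975


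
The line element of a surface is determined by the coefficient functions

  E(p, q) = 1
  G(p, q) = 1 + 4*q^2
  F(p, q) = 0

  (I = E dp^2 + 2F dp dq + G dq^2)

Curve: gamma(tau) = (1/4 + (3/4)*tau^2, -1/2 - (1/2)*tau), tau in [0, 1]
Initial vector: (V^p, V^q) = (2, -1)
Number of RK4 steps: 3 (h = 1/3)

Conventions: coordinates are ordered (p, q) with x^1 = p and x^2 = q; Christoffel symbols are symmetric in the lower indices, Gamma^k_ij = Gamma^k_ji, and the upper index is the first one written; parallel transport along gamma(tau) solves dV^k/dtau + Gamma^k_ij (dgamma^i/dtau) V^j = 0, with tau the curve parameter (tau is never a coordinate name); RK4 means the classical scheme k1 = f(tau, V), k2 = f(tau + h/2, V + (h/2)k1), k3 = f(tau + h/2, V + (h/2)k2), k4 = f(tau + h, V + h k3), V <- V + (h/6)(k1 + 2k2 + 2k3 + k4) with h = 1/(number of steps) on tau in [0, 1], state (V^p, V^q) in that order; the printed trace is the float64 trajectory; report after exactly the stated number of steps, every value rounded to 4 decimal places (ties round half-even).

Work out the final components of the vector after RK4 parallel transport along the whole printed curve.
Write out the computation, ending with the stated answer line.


gamma'(tau) = ((3/2)*tau, -1/2); f(tau, V)^k = -Gamma^k_ij(gamma(tau)) gamma'^i(tau) V^j; h = 1/3; intermediate values shown to 6 dp
curve data and Christoffel symbols at the stage parameters:
  tau = 0.000000: gamma = (0.250000, -0.500000), gamma' = (0.000000, -0.500000); Gamma_ppp = 0.000000, Gamma_ppq = 0.000000, Gamma_pqq = 0.000000, Gamma_qpp = 0.000000, Gamma_qpq = 0.000000, Gamma_qqq = -1.000000
  tau = 0.166667: gamma = (0.270833, -0.583333), gamma' = (0.250000, -0.500000); Gamma_ppp = 0.000000, Gamma_ppq = 0.000000, Gamma_pqq = 0.000000, Gamma_qpp = 0.000000, Gamma_qpq = 0.000000, Gamma_qqq = -0.988235
  tau = 0.333333: gamma = (0.333333, -0.666667), gamma' = (0.500000, -0.500000); Gamma_ppp = 0.000000, Gamma_ppq = 0.000000, Gamma_pqq = 0.000000, Gamma_qpp = 0.000000, Gamma_qpq = 0.000000, Gamma_qqq = -0.960000
  tau = 0.500000: gamma = (0.437500, -0.750000), gamma' = (0.750000, -0.500000); Gamma_ppp = 0.000000, Gamma_ppq = 0.000000, Gamma_pqq = 0.000000, Gamma_qpp = 0.000000, Gamma_qpq = 0.000000, Gamma_qqq = -0.923077
  tau = 0.666667: gamma = (0.583333, -0.833333), gamma' = (1.000000, -0.500000); Gamma_ppp = 0.000000, Gamma_ppq = 0.000000, Gamma_pqq = 0.000000, Gamma_qpp = 0.000000, Gamma_qpq = 0.000000, Gamma_qqq = -0.882353
  tau = 0.833333: gamma = (0.770833, -0.916667), gamma' = (1.250000, -0.500000); Gamma_ppp = 0.000000, Gamma_ppq = 0.000000, Gamma_pqq = 0.000000, Gamma_qpp = 0.000000, Gamma_qpq = 0.000000, Gamma_qqq = -0.840764
  tau = 1.000000: gamma = (1.000000, -1.000000), gamma' = (1.500000, -0.500000); Gamma_ppp = 0.000000, Gamma_ppq = 0.000000, Gamma_pqq = 0.000000, Gamma_qpp = 0.000000, Gamma_qpq = 0.000000, Gamma_qqq = -0.800000
step 0: V^p = 2.0000, V^q = -1.0000
step 1: k1 = (0.000000, 0.500000), k2 = (0.000000, 0.452941), k3 = (0.000000, 0.456817), k4 = (0.000000, 0.406909); V <- V + (h/6)(k1 + 2k2 + 2k3 + k4): V^p = 2.0000, V^q = -0.8485
step 2: k1 = (0.000000, 0.407295), k2 = (0.000000, 0.360300), k3 = (0.000000, 0.363915), k4 = (0.000000, 0.320835); V <- V + (h/6)(k1 + 2k2 + 2k3 + k4): V^p = 2.0000, V^q = -0.7276
step 3: k1 = (0.000000, 0.321005), k2 = (0.000000, 0.283384), k3 = (0.000000, 0.286020), k4 = (0.000000, 0.252909); V <- V + (h/6)(k1 + 2k2 + 2k3 + k4): V^p = 2.0000, V^q = -0.6325

Answer: V^p = 2.0000, V^q = -0.6325
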